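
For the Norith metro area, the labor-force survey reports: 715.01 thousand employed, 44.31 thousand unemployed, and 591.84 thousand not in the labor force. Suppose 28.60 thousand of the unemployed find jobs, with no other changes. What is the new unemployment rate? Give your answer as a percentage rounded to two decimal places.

Initially, labor force = 715.01 + 44.31 = 759.32 thousand, so u = 44.31/759.32 = 5.84%.
After the change, unemployed falls and employed rises by 28.60; labor force unchanged → E = 743.61, U = 15.71, labor force = 759.32 thousand.
New unemployment rate = 15.71 / 759.32 = 2.07%.

New unemployment rate ≈ 2.07%.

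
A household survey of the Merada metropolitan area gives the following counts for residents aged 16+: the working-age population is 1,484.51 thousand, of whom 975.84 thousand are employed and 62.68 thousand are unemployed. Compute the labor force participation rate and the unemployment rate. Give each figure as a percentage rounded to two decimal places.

Labor force = employed + unemployed = 975.84 + 62.68 = 1,038.52 thousand.
Unemployment rate = 62.68 / 1,038.52 = 6.04%.
Labor force participation rate = 1,038.52 / 1,484.51 = 69.96%.

Labor force participation rate ≈ 69.96%; unemployment rate ≈ 6.04%.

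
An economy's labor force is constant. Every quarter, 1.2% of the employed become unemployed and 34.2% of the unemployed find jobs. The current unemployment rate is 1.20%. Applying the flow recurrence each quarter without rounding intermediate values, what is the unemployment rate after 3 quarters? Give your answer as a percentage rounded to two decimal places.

With a fixed labor force, u_{t+1} = u_t + s·(1−u_t) − f·u_t = u_t·(1−s−f) + s.
Here 1−s−f = 0.646 and s = 0.012.
u_1 = 0.012000 × 0.646 + 0.012 = 0.019752.
u_2 = 0.019752 × 0.646 + 0.012 = 0.024760.
u_3 = 0.024760 × 0.646 + 0.012 = 0.027995.

Unemployment rate after three quarters ≈ 2.80%.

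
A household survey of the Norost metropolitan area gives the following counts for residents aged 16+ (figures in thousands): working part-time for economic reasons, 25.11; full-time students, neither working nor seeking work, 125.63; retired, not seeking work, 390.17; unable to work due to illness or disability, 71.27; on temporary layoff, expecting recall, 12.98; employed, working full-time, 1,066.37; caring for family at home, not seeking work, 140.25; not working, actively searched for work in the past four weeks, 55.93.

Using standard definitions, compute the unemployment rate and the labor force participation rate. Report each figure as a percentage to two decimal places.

Employed = 25.11 + 1,066.37 = 1,091.48 thousand (anyone who worked, including part-time for economic reasons, counts as employed).
Unemployed = 12.98 + 55.93 = 68.91 thousand (jobless and actively searching, or on temporary layoff).
Labor force = 1,091.48 + 68.91 = 1,160.39 thousand.
Not in labor force = 125.63 + 390.17 + 71.27 + 140.25 = 727.32 thousand (those not working and not actively searching are outside the labor force).
Civilian working-age population = 1,160.39 + 727.32 = 1,887.71 thousand.
Unemployment rate = 68.91 / 1,160.39 = 5.94%.
Labor force participation rate = 1,160.39 / 1,887.71 = 61.47%.

Unemployment rate ≈ 5.94%; labor force participation rate ≈ 61.47%.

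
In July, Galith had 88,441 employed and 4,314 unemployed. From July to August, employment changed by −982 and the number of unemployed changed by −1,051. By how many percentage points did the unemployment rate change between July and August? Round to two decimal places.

The unemployment rate changed by −1.05 percentage points.

July: labor force = 88,441 + 4,314 = 92,755; u = 4,314/92,755 = 4.65%.
August: labor force = 87,459 + 3,263 = 90,722; u = 3,263/90,722 = 3.60%.
Change = 3.60% − 4.65% = −1.05 pp.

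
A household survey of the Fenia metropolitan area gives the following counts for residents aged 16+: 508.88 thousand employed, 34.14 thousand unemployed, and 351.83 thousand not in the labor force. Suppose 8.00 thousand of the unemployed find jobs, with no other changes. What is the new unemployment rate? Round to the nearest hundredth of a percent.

New unemployment rate ≈ 4.81%.

Initially, labor force = 508.88 + 34.14 = 543.02 thousand, so u = 34.14/543.02 = 6.29%.
After the change, unemployed falls and employed rises by 8.00; labor force unchanged → E = 516.88, U = 26.14, labor force = 543.02 thousand.
New unemployment rate = 26.14 / 543.02 = 4.81%.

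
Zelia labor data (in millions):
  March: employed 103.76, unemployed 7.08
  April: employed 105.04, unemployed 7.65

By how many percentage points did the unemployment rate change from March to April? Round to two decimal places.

March: labor force = 103.76 + 7.08 = 110.84; u = 7.08/110.84 = 6.39%.
April: labor force = 105.04 + 7.65 = 112.69; u = 7.65/112.69 = 6.79%.
Change = 6.79% − 6.39% = +0.40 pp.

The unemployment rate changed by +0.40 percentage points.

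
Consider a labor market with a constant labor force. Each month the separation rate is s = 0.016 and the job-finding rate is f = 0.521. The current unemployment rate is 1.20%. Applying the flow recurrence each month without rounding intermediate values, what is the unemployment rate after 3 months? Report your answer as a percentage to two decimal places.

Unemployment rate after three months ≈ 2.80%.

With a fixed labor force, u_{t+1} = u_t + s·(1−u_t) − f·u_t = u_t·(1−s−f) + s.
Here 1−s−f = 0.463 and s = 0.016.
u_1 = 0.012000 × 0.463 + 0.016 = 0.021556.
u_2 = 0.021556 × 0.463 + 0.016 = 0.025980.
u_3 = 0.025980 × 0.463 + 0.016 = 0.028029.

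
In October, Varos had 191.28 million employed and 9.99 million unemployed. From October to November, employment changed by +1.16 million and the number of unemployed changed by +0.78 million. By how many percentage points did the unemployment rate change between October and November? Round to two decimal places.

October: labor force = 191.28 + 9.99 = 201.27; u = 9.99/201.27 = 4.96%.
November: labor force = 192.44 + 10.77 = 203.21; u = 10.77/203.21 = 5.30%.
Change = 5.30% − 4.96% = +0.34 pp.

The unemployment rate changed by +0.34 percentage points.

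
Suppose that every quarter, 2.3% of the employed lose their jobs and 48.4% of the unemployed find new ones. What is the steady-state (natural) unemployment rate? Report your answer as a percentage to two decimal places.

Steady-state unemployment rate ≈ 4.54%.

At steady state the flows balance: s·E = f·U, so U/(E+U) = s/(s+f).
u* = 2.3 / (2.3 + 48.4) = 2.3 / 50.70 = 4.54%.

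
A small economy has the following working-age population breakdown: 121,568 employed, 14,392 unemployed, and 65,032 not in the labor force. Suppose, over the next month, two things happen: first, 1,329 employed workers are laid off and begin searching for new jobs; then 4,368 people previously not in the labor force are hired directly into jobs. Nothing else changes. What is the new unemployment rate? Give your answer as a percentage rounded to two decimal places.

Initially, labor force = 121,568 + 14,392 = 135,960, so u = 14,392/135,960 = 10.59%.
After the first change, employed falls and unemployed rises by 1,329; labor force unchanged → E = 120,239, U = 15,721, labor force = 135,960.
After the second change, employed and labor force both rise by 4,368; unemployed unchanged → E = 124,607, U = 15,721, labor force = 140,328.
New unemployment rate = 15,721 / 140,328 = 11.20%.

New unemployment rate ≈ 11.20%.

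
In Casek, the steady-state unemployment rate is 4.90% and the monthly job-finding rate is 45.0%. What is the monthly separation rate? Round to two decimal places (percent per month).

Separation rate ≈ 2.32% per month.

From u* = s/(s+f): s = u·f/(1−u).
s = 0.0490 × 45.0 / (1 − 0.0490) = 2.2050 / 0.9510 ≈ 2.32% per month.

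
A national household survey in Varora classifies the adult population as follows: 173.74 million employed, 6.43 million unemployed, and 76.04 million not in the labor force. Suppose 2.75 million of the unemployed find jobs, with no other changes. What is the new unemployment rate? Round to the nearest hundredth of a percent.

New unemployment rate ≈ 2.04%.

Initially, labor force = 173.74 + 6.43 = 180.17 million, so u = 6.43/180.17 = 3.57%.
After the change, unemployed falls and employed rises by 2.75; labor force unchanged → E = 176.49, U = 3.68, labor force = 180.17 million.
New unemployment rate = 3.68 / 180.17 = 2.04%.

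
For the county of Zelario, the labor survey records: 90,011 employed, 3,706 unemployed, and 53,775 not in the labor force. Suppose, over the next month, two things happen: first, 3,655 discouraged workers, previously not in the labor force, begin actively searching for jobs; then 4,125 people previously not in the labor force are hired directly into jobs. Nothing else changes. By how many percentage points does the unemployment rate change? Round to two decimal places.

The unemployment rate changes by +3.30 percentage points.

Initially, labor force = 90,011 + 3,706 = 93,717, so u = 3,706/93,717 = 3.95%.
After the first change, unemployed and labor force both rise by 3,655 → E = 90,011, U = 7,361, labor force = 97,372.
After the second change, employed and labor force both rise by 4,125; unemployed unchanged → E = 94,136, U = 7,361, labor force = 101,497.
New unemployment rate = 7,361 / 101,497 = 7.25%.
Change = 7.25% − 3.95% = +3.30 percentage points.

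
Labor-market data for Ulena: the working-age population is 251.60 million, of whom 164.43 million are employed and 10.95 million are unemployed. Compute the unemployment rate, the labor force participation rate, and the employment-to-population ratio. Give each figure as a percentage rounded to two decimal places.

Labor force = employed + unemployed = 164.43 + 10.95 = 175.38 million.
Unemployment rate = 10.95 / 175.38 = 6.24%.
Labor force participation rate = 175.38 / 251.60 = 69.71%.
Employment-population ratio = 164.43 / 251.60 = 65.35%.

Unemployment rate ≈ 6.24%; labor force participation rate ≈ 69.71%; employment-population ratio ≈ 65.35%.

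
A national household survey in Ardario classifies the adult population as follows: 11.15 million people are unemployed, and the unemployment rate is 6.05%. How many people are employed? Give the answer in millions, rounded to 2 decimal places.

About 173.15 million are employed.

Labor force = U / u = 11.15 / 0.0605 ≈ 184.30 million.
Employed = labor force − unemployed = 184.30 − 11.15 = 173.15 million.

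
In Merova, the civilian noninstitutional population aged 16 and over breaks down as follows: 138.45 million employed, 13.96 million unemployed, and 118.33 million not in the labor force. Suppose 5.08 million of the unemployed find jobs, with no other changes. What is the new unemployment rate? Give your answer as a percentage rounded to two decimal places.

Initially, labor force = 138.45 + 13.96 = 152.41 million, so u = 13.96/152.41 = 9.16%.
After the change, unemployed falls and employed rises by 5.08; labor force unchanged → E = 143.53, U = 8.88, labor force = 152.41 million.
New unemployment rate = 8.88 / 152.41 = 5.83%.

New unemployment rate ≈ 5.83%.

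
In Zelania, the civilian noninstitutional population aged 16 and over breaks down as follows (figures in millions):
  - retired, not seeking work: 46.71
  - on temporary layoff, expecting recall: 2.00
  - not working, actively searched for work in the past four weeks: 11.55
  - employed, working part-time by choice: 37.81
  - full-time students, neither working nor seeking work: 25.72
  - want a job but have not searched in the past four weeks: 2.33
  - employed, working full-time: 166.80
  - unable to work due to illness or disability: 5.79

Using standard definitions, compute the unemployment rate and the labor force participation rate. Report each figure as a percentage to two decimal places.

Unemployment rate ≈ 6.21%; labor force participation rate ≈ 73.03%.

Employed = 37.81 + 166.80 = 204.61 million.
Unemployed = 2.00 + 11.55 = 13.55 million (jobless and actively searching, or on temporary layoff).
Labor force = 204.61 + 13.55 = 218.16 million.
Not in labor force = 46.71 + 25.72 + 2.33 + 5.79 = 80.55 million (those not working and not actively searching are outside the labor force — including those who want a job but have given up searching).
Civilian working-age population = 218.16 + 80.55 = 298.71 million.
Unemployment rate = 13.55 / 218.16 = 6.21%.
Labor force participation rate = 218.16 / 298.71 = 73.03%.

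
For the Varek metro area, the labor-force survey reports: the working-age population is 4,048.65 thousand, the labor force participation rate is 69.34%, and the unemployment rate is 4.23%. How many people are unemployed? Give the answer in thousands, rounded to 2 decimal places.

About 118.75 thousand are unemployed.

Labor force = 0.6934 × 4,048.65 = 2,807.33 thousand.
Unemployed = 0.0423 × 2,807.33 ≈ 118.75 thousand.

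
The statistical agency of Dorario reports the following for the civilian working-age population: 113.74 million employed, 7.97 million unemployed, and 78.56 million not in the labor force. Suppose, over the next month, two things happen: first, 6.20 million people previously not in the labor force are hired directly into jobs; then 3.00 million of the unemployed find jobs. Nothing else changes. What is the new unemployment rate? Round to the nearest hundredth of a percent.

Initially, labor force = 113.74 + 7.97 = 121.71 million, so u = 7.97/121.71 = 6.55%.
After the first change, employed and labor force both rise by 6.20; unemployed unchanged → E = 119.94, U = 7.97, labor force = 127.91 million.
After the second change, unemployed falls and employed rises by 3.00; labor force unchanged → E = 122.94, U = 4.97, labor force = 127.91 million.
New unemployment rate = 4.97 / 127.91 = 3.89%.

New unemployment rate ≈ 3.89%.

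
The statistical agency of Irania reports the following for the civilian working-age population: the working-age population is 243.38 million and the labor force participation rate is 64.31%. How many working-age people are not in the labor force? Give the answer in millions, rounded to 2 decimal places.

Share not in the labor force = 1 − 0.6431 = 0.3569.
Not in labor force = 0.3569 × 243.38 ≈ 86.86 million.

About 86.86 million are not in the labor force.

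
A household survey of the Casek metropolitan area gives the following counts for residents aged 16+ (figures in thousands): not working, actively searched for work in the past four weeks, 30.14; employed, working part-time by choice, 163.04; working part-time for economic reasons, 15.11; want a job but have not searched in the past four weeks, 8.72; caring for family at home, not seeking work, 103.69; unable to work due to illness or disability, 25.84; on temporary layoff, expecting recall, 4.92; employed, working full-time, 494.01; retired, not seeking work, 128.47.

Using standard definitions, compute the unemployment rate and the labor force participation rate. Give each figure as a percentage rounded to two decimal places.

Employed = 163.04 + 15.11 + 494.01 = 672.16 thousand (anyone who worked, including part-time for economic reasons, counts as employed).
Unemployed = 30.14 + 4.92 = 35.06 thousand (jobless and actively searching, or on temporary layoff).
Labor force = 672.16 + 35.06 = 707.22 thousand.
Not in labor force = 8.72 + 103.69 + 25.84 + 128.47 = 266.72 thousand (those not working and not actively searching are outside the labor force — including those who want a job but have given up searching).
Civilian working-age population = 707.22 + 266.72 = 973.94 thousand.
Unemployment rate = 35.06 / 707.22 = 4.96%.
Labor force participation rate = 707.22 / 973.94 = 72.61%.

Unemployment rate ≈ 4.96%; labor force participation rate ≈ 72.61%.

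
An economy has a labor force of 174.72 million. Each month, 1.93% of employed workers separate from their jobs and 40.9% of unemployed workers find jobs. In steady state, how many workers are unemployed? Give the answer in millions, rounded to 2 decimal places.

About 7.87 million are unemployed in steady state.

Steady-state unemployment rate u* = s/(s+f) = 1.93/(1.93+40.9) = 0.045062.
Unemployed = u* × labor force = 0.045062 × 174.72 ≈ 7.87 million.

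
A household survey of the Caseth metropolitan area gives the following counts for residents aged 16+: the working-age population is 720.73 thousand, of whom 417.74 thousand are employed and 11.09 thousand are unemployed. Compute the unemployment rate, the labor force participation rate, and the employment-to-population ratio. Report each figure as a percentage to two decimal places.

Unemployment rate ≈ 2.59%; labor force participation rate ≈ 59.50%; employment-population ratio ≈ 57.96%.

Labor force = employed + unemployed = 417.74 + 11.09 = 428.83 thousand.
Unemployment rate = 11.09 / 428.83 = 2.59%.
Labor force participation rate = 428.83 / 720.73 = 59.50%.
Employment-population ratio = 417.74 / 720.73 = 57.96%.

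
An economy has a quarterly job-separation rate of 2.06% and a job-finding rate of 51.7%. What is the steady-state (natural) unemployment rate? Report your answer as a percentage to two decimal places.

At steady state the flows balance: s·E = f·U, so U/(E+U) = s/(s+f).
u* = 2.06 / (2.06 + 51.7) = 2.06 / 53.76 = 3.83%.

Steady-state unemployment rate ≈ 3.83%.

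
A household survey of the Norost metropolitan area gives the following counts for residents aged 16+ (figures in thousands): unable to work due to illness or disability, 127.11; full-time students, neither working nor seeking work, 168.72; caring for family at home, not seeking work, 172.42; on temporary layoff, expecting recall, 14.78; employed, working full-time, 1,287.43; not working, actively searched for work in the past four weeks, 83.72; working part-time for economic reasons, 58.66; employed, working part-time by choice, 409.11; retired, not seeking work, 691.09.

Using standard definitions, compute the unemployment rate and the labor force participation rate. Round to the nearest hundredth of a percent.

Unemployment rate ≈ 5.31%; labor force participation rate ≈ 61.52%.

Employed = 1,287.43 + 58.66 + 409.11 = 1,755.20 thousand (anyone who worked, including part-time for economic reasons, counts as employed).
Unemployed = 14.78 + 83.72 = 98.50 thousand (jobless and actively searching, or on temporary layoff).
Labor force = 1,755.20 + 98.50 = 1,853.70 thousand.
Not in labor force = 127.11 + 168.72 + 172.42 + 691.09 = 1,159.34 thousand (those not working and not actively searching are outside the labor force).
Civilian working-age population = 1,853.70 + 1,159.34 = 3,013.04 thousand.
Unemployment rate = 98.50 / 1,853.70 = 5.31%.
Labor force participation rate = 1,853.70 / 3,013.04 = 61.52%.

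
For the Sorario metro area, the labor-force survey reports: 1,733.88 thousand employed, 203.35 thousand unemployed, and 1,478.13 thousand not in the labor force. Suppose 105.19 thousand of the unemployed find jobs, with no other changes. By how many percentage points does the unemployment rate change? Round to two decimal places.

Initially, labor force = 1,733.88 + 203.35 = 1,937.23 thousand, so u = 203.35/1,937.23 = 10.50%.
After the change, unemployed falls and employed rises by 105.19; labor force unchanged → E = 1,839.07, U = 98.16, labor force = 1,937.23 thousand.
New unemployment rate = 98.16 / 1,937.23 = 5.07%.
Change = 5.07% − 10.50% = −5.43 percentage points.

The unemployment rate changes by −5.43 percentage points.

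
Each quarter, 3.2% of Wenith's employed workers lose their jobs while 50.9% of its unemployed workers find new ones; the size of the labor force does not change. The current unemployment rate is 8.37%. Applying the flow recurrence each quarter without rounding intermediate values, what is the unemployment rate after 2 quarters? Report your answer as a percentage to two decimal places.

Unemployment rate after two quarters ≈ 6.43%.

With a fixed labor force, u_{t+1} = u_t + s·(1−u_t) − f·u_t = u_t·(1−s−f) + s.
Here 1−s−f = 0.459 and s = 0.032.
u_1 = 0.083700 × 0.459 + 0.032 = 0.070418.
u_2 = 0.070418 × 0.459 + 0.032 = 0.064322.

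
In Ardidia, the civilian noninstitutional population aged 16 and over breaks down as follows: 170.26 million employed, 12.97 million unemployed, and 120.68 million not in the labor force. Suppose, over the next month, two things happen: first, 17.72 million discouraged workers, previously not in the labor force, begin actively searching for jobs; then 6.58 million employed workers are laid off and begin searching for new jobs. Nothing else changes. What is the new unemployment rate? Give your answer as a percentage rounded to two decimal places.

New unemployment rate ≈ 18.55%.

Initially, labor force = 170.26 + 12.97 = 183.23 million, so u = 12.97/183.23 = 7.08%.
After the first change, unemployed and labor force both rise by 17.72 → E = 170.26, U = 30.69, labor force = 200.95 million.
After the second change, employed falls and unemployed rises by 6.58; labor force unchanged → E = 163.68, U = 37.27, labor force = 200.95 million.
New unemployment rate = 37.27 / 200.95 = 18.55%.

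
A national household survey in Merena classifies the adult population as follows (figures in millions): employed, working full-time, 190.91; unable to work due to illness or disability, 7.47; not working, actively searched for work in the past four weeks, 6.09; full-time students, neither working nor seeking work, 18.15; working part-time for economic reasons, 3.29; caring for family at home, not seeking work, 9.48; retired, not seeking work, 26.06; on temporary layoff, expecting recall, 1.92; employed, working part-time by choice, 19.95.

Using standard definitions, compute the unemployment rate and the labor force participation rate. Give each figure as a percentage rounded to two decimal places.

Unemployment rate ≈ 3.61%; labor force participation rate ≈ 78.41%.

Employed = 190.91 + 3.29 + 19.95 = 214.15 million (anyone who worked, including part-time for economic reasons, counts as employed).
Unemployed = 6.09 + 1.92 = 8.01 million (jobless and actively searching, or on temporary layoff).
Labor force = 214.15 + 8.01 = 222.16 million.
Not in labor force = 7.47 + 18.15 + 9.48 + 26.06 = 61.16 million (those not working and not actively searching are outside the labor force).
Civilian working-age population = 222.16 + 61.16 = 283.32 million.
Unemployment rate = 8.01 / 222.16 = 3.61%.
Labor force participation rate = 222.16 / 283.32 = 78.41%.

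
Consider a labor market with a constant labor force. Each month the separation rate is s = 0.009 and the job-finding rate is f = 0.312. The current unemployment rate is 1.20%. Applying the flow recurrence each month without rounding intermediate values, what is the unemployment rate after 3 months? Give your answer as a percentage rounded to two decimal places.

With a fixed labor force, u_{t+1} = u_t + s·(1−u_t) − f·u_t = u_t·(1−s−f) + s.
Here 1−s−f = 0.679 and s = 0.009.
u_1 = 0.012000 × 0.679 + 0.009 = 0.017148.
u_2 = 0.017148 × 0.679 + 0.009 = 0.020643.
u_3 = 0.020643 × 0.679 + 0.009 = 0.023017.

Unemployment rate after three months ≈ 2.30%.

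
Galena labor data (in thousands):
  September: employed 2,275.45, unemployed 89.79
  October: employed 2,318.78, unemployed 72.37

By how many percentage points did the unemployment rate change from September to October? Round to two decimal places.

The unemployment rate changed by −0.77 percentage points.

September: labor force = 2,275.45 + 89.79 = 2,365.24; u = 89.79/2,365.24 = 3.80%.
October: labor force = 2,318.78 + 72.37 = 2,391.15; u = 72.37/2,391.15 = 3.03%.
Change = 3.03% − 3.80% = −0.77 pp.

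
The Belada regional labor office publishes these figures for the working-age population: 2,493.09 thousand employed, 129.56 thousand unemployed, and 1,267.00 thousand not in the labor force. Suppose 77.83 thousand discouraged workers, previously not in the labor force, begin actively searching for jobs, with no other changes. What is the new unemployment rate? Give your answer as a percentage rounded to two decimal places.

Initially, labor force = 2,493.09 + 129.56 = 2,622.65 thousand, so u = 129.56/2,622.65 = 4.94%.
After the change, unemployed and labor force both rise by 77.83 → E = 2,493.09, U = 207.39, labor force = 2,700.48 thousand.
New unemployment rate = 207.39 / 2,700.48 = 7.68%.

New unemployment rate ≈ 7.68%.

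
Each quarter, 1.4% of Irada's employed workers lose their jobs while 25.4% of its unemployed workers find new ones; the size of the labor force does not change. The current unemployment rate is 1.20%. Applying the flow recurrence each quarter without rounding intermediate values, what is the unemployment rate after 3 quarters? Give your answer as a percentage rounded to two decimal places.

Unemployment rate after three quarters ≈ 3.65%.

With a fixed labor force, u_{t+1} = u_t + s·(1−u_t) − f·u_t = u_t·(1−s−f) + s.
Here 1−s−f = 0.732 and s = 0.014.
u_1 = 0.012000 × 0.732 + 0.014 = 0.022784.
u_2 = 0.022784 × 0.732 + 0.014 = 0.030678.
u_3 = 0.030678 × 0.732 + 0.014 = 0.036456.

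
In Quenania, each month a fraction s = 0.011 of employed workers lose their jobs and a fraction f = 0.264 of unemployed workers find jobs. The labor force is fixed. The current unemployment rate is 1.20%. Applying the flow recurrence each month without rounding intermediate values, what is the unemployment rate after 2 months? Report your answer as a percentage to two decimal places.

With a fixed labor force, u_{t+1} = u_t + s·(1−u_t) − f·u_t = u_t·(1−s−f) + s.
Here 1−s−f = 0.725 and s = 0.011.
u_1 = 0.012000 × 0.725 + 0.011 = 0.019700.
u_2 = 0.019700 × 0.725 + 0.011 = 0.025282.

Unemployment rate after two months ≈ 2.53%.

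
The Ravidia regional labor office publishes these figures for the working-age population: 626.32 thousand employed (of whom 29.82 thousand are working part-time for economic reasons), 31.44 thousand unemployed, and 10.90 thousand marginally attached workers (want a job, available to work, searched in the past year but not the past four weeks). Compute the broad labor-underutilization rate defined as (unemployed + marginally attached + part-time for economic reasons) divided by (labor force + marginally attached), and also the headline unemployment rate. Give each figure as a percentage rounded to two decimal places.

Broad underutilization rate ≈ 10.79%; headline unemployment rate ≈ 4.78%.

Labor force = 626.32 + 31.44 = 657.76 thousand.
Numerator = 31.44 + 10.90 + 29.82 = 72.16 thousand.
Denominator = 657.76 + 10.90 = 668.66 thousand.
Broad rate = 72.16 / 668.66 = 10.79%.
Headline unemployment rate = 31.44 / 657.76 = 4.78%.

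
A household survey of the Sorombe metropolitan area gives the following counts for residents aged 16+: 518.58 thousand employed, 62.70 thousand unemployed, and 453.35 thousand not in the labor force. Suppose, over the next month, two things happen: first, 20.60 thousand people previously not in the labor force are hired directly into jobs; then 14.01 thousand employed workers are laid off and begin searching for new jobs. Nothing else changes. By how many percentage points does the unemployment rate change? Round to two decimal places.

The unemployment rate changes by +1.96 percentage points.

Initially, labor force = 518.58 + 62.70 = 581.28 thousand, so u = 62.70/581.28 = 10.79%.
After the first change, employed and labor force both rise by 20.60; unemployed unchanged → E = 539.18, U = 62.70, labor force = 601.88 thousand.
After the second change, employed falls and unemployed rises by 14.01; labor force unchanged → E = 525.17, U = 76.71, labor force = 601.88 thousand.
New unemployment rate = 76.71 / 601.88 = 12.75%.
Change = 12.75% − 10.79% = +1.96 percentage points.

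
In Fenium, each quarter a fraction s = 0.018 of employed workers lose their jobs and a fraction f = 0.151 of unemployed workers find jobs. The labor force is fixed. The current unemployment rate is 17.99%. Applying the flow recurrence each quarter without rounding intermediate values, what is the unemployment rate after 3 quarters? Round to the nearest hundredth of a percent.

Unemployment rate after three quarters ≈ 14.86%.

With a fixed labor force, u_{t+1} = u_t + s·(1−u_t) − f·u_t = u_t·(1−s−f) + s.
Here 1−s−f = 0.831 and s = 0.018.
u_1 = 0.179900 × 0.831 + 0.018 = 0.167497.
u_2 = 0.167497 × 0.831 + 0.018 = 0.157190.
u_3 = 0.157190 × 0.831 + 0.018 = 0.148625.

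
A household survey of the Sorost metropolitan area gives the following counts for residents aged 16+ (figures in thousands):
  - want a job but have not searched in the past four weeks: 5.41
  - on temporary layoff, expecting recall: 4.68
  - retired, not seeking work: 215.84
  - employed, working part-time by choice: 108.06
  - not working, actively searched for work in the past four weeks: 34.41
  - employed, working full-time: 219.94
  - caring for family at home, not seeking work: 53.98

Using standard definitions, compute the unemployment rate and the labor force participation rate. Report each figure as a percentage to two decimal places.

Employed = 108.06 + 219.94 = 328.00 thousand.
Unemployed = 4.68 + 34.41 = 39.09 thousand (jobless and actively searching, or on temporary layoff).
Labor force = 328.00 + 39.09 = 367.09 thousand.
Not in labor force = 5.41 + 215.84 + 53.98 = 275.23 thousand (those not working and not actively searching are outside the labor force — including those who want a job but have given up searching).
Civilian working-age population = 367.09 + 275.23 = 642.32 thousand.
Unemployment rate = 39.09 / 367.09 = 10.65%.
Labor force participation rate = 367.09 / 642.32 = 57.15%.

Unemployment rate ≈ 10.65%; labor force participation rate ≈ 57.15%.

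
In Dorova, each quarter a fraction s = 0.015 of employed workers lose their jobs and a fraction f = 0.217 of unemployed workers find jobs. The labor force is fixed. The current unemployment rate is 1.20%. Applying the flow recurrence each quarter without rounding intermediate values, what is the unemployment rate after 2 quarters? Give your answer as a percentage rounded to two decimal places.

Unemployment rate after two quarters ≈ 3.36%.

With a fixed labor force, u_{t+1} = u_t + s·(1−u_t) − f·u_t = u_t·(1−s−f) + s.
Here 1−s−f = 0.768 and s = 0.015.
u_1 = 0.012000 × 0.768 + 0.015 = 0.024216.
u_2 = 0.024216 × 0.768 + 0.015 = 0.033598.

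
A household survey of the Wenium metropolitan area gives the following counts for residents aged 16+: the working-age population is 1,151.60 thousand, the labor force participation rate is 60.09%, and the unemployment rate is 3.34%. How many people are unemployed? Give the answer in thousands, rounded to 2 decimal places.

Labor force = 0.6009 × 1,151.60 = 692.00 thousand.
Unemployed = 0.0334 × 692.00 ≈ 23.11 thousand.

About 23.11 thousand are unemployed.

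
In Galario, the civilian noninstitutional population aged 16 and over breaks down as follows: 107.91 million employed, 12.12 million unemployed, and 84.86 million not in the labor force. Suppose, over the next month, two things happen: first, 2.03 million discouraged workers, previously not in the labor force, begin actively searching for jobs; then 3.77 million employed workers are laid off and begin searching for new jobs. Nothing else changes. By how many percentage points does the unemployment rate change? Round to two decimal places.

The unemployment rate changes by +4.58 percentage points.

Initially, labor force = 107.91 + 12.12 = 120.03 million, so u = 12.12/120.03 = 10.10%.
After the first change, unemployed and labor force both rise by 2.03 → E = 107.91, U = 14.15, labor force = 122.06 million.
After the second change, employed falls and unemployed rises by 3.77; labor force unchanged → E = 104.14, U = 17.92, labor force = 122.06 million.
New unemployment rate = 17.92 / 122.06 = 14.68%.
Change = 14.68% − 10.10% = +4.58 percentage points.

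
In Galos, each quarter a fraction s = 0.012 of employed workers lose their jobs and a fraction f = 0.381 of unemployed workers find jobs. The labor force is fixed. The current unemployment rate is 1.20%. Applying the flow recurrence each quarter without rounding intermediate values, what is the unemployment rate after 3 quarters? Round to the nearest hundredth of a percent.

Unemployment rate after three quarters ≈ 2.64%.

With a fixed labor force, u_{t+1} = u_t + s·(1−u_t) − f·u_t = u_t·(1−s−f) + s.
Here 1−s−f = 0.607 and s = 0.012.
u_1 = 0.012000 × 0.607 + 0.012 = 0.019284.
u_2 = 0.019284 × 0.607 + 0.012 = 0.023705.
u_3 = 0.023705 × 0.607 + 0.012 = 0.026389.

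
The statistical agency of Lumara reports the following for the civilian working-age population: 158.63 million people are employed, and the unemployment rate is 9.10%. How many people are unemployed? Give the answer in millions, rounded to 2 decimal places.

Let U be the number unemployed. The labor force is E + U, and U/(E+U) = 0.0910.
So U = 0.0910 × 158.63 / (1 − 0.0910) = 14.4353 / 0.9090 ≈ 15.88 million.

About 15.88 million are unemployed.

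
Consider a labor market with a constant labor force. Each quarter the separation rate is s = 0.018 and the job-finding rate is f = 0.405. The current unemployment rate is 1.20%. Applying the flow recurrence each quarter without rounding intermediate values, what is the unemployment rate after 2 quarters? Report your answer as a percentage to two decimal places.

With a fixed labor force, u_{t+1} = u_t + s·(1−u_t) − f·u_t = u_t·(1−s−f) + s.
Here 1−s−f = 0.577 and s = 0.018.
u_1 = 0.012000 × 0.577 + 0.018 = 0.024924.
u_2 = 0.024924 × 0.577 + 0.018 = 0.032381.

Unemployment rate after two quarters ≈ 3.24%.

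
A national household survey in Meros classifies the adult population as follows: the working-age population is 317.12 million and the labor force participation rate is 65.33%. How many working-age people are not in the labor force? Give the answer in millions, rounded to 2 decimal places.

Share not in the labor force = 1 − 0.6533 = 0.3467.
Not in labor force = 0.3467 × 317.12 ≈ 109.95 million.

About 109.95 million are not in the labor force.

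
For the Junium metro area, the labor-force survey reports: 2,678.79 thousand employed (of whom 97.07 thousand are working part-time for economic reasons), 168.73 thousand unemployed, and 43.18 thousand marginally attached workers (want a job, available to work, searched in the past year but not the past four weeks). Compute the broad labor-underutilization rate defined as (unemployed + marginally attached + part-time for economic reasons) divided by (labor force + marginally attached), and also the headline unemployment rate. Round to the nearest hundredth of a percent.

Labor force = 2,678.79 + 168.73 = 2,847.52 thousand.
Numerator = 168.73 + 43.18 + 97.07 = 308.98 thousand.
Denominator = 2,847.52 + 43.18 = 2,890.70 thousand.
Broad rate = 308.98 / 2,890.70 = 10.69%.
Headline unemployment rate = 168.73 / 2,847.52 = 5.93%.

Broad underutilization rate ≈ 10.69%; headline unemployment rate ≈ 5.93%.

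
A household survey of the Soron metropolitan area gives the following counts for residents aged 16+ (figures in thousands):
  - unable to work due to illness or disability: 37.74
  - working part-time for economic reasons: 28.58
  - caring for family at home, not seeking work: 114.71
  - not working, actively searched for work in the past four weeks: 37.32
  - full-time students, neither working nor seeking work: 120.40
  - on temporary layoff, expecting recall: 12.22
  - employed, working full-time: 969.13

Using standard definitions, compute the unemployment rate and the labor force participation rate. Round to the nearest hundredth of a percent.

Employed = 28.58 + 969.13 = 997.71 thousand (anyone who worked, including part-time for economic reasons, counts as employed).
Unemployed = 37.32 + 12.22 = 49.54 thousand (jobless and actively searching, or on temporary layoff).
Labor force = 997.71 + 49.54 = 1,047.25 thousand.
Not in labor force = 37.74 + 114.71 + 120.40 = 272.85 thousand (those not working and not actively searching are outside the labor force).
Civilian working-age population = 1,047.25 + 272.85 = 1,320.10 thousand.
Unemployment rate = 49.54 / 1,047.25 = 4.73%.
Labor force participation rate = 1,047.25 / 1,320.10 = 79.33%.

Unemployment rate ≈ 4.73%; labor force participation rate ≈ 79.33%.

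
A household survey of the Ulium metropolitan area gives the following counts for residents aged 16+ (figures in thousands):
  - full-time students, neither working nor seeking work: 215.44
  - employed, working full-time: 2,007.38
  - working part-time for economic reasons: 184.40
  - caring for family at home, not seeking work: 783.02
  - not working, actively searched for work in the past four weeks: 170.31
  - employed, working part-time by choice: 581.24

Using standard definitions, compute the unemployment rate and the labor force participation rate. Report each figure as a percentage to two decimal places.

Unemployment rate ≈ 5.79%; labor force participation rate ≈ 74.67%.

Employed = 2,007.38 + 184.40 + 581.24 = 2,773.02 thousand (anyone who worked, including part-time for economic reasons, counts as employed).
Unemployed = 170.31 thousand.
Labor force = 2,773.02 + 170.31 = 2,943.33 thousand.
Not in labor force = 215.44 + 783.02 = 998.46 thousand (those not working and not actively searching are outside the labor force).
Civilian working-age population = 2,943.33 + 998.46 = 3,941.79 thousand.
Unemployment rate = 170.31 / 2,943.33 = 5.79%.
Labor force participation rate = 2,943.33 / 3,941.79 = 74.67%.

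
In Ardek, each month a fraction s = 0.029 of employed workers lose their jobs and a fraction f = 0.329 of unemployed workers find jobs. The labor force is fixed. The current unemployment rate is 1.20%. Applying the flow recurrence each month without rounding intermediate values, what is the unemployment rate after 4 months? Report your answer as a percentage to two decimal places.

With a fixed labor force, u_{t+1} = u_t + s·(1−u_t) − f·u_t = u_t·(1−s−f) + s.
Here 1−s−f = 0.642 and s = 0.029.
u_1 = 0.012000 × 0.642 + 0.029 = 0.036704.
u_2 = 0.036704 × 0.642 + 0.029 = 0.052564.
u_3 = 0.052564 × 0.642 + 0.029 = 0.062746.
u_4 = 0.062746 × 0.642 + 0.029 = 0.069283.

Unemployment rate after four months ≈ 6.93%.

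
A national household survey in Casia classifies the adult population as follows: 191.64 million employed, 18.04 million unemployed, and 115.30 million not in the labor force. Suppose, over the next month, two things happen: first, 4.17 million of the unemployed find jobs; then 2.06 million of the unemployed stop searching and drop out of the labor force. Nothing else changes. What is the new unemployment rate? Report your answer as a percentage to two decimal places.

New unemployment rate ≈ 5.69%.

Initially, labor force = 191.64 + 18.04 = 209.68 million, so u = 18.04/209.68 = 8.60%.
After the first change, unemployed falls and employed rises by 4.17; labor force unchanged → E = 195.81, U = 13.87, labor force = 209.68 million.
After the second change, unemployed and labor force both fall by 2.06 → E = 195.81, U = 11.81, labor force = 207.62 million.
New unemployment rate = 11.81 / 207.62 = 5.69%.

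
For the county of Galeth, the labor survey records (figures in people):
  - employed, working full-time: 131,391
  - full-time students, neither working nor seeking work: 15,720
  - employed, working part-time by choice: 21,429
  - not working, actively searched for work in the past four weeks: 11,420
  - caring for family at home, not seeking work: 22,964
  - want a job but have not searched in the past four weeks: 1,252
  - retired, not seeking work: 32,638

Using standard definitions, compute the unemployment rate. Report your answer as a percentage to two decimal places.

Employed = 131,391 + 21,429 = 152,820.
Unemployed = 11,420.
Labor force = 152,820 + 11,420 = 164,240.
Unemployment rate = 11,420 / 164,240 = 6.95%.

Unemployment rate ≈ 6.95%.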